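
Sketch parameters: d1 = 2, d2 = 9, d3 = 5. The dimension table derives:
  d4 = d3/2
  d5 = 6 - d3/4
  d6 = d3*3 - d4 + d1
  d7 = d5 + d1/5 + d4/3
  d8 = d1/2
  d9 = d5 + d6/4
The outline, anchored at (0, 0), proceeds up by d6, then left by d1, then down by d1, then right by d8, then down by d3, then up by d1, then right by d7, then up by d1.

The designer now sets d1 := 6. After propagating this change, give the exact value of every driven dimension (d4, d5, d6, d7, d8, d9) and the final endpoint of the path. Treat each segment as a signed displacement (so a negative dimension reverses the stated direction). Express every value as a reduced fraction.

Apply edit: d1 := 6
  d4 = d3/2 = 5/2
  d5 = 6 - d3/4 = 19/4
  d6 = d3*3 - d4 + d1 = 37/2
  d7 = d5 + d1/5 + d4/3 = 407/60
  d8 = d1/2 = 3
  d9 = d5 + d6/4 = 75/8
Walk from origin (0, 0):
  seg 1: up by d6 = 37/2 → (0, 37/2)
  seg 2: left by d1 = 6 → (-6, 37/2)
  seg 3: down by d1 = 6 → (-6, 25/2)
  seg 4: right by d8 = 3 → (-3, 25/2)
  seg 5: down by d3 = 5 → (-3, 15/2)
  seg 6: up by d1 = 6 → (-3, 27/2)
  seg 7: right by d7 = 407/60 → (227/60, 27/2)
  seg 8: up by d1 = 6 → (227/60, 39/2)

d4 = 5/2
d5 = 19/4
d6 = 37/2
d7 = 407/60
d8 = 3
d9 = 75/8
endpoint = (227/60, 39/2)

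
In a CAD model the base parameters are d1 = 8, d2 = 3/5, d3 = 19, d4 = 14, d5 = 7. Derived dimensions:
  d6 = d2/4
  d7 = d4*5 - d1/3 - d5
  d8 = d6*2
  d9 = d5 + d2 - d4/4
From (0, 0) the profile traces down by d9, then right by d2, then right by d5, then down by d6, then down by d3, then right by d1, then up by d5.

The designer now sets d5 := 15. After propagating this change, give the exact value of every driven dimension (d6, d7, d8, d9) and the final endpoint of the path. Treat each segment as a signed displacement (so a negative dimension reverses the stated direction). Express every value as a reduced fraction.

Apply edit: d5 := 15
  d6 = d2/4 = 3/20
  d7 = d4*5 - d1/3 - d5 = 157/3
  d8 = d6*2 = 3/10
  d9 = d5 + d2 - d4/4 = 121/10
Walk from origin (0, 0):
  seg 1: down by d9 = 121/10 → (0, -121/10)
  seg 2: right by d2 = 3/5 → (3/5, -121/10)
  seg 3: right by d5 = 15 → (78/5, -121/10)
  seg 4: down by d6 = 3/20 → (78/5, -49/4)
  seg 5: down by d3 = 19 → (78/5, -125/4)
  seg 6: right by d1 = 8 → (118/5, -125/4)
  seg 7: up by d5 = 15 → (118/5, -65/4)

d6 = 3/20
d7 = 157/3
d8 = 3/10
d9 = 121/10
endpoint = (118/5, -65/4)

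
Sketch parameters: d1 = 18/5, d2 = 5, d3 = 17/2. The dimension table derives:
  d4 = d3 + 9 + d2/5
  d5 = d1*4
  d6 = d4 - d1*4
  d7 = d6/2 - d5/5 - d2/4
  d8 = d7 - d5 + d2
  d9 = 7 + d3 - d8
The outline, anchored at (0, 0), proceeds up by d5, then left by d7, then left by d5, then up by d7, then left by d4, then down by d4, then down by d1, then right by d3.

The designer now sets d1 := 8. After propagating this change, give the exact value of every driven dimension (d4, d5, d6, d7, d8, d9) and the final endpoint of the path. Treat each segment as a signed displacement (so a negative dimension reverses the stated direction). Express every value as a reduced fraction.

d4 = 37/2
d5 = 32
d6 = -27/2
d7 = -72/5
d8 = -207/5
d9 = 569/10
endpoint = (-138/5, -89/10)

Apply edit: d1 := 8
  d4 = d3 + 9 + d2/5 = 37/2
  d5 = d1*4 = 32
  d6 = d4 - d1*4 = -27/2
  d7 = d6/2 - d5/5 - d2/4 = -72/5
  d8 = d7 - d5 + d2 = -207/5
  d9 = 7 + d3 - d8 = 569/10
Walk from origin (0, 0):
  seg 1: up by d5 = 32 → (0, 32)
  seg 2: left by d7 = -72/5 → (72/5, 32)
  seg 3: left by d5 = 32 → (-88/5, 32)
  seg 4: up by d7 = -72/5 → (-88/5, 88/5)
  seg 5: left by d4 = 37/2 → (-361/10, 88/5)
  seg 6: down by d4 = 37/2 → (-361/10, -9/10)
  seg 7: down by d1 = 8 → (-361/10, -89/10)
  seg 8: right by d3 = 17/2 → (-138/5, -89/10)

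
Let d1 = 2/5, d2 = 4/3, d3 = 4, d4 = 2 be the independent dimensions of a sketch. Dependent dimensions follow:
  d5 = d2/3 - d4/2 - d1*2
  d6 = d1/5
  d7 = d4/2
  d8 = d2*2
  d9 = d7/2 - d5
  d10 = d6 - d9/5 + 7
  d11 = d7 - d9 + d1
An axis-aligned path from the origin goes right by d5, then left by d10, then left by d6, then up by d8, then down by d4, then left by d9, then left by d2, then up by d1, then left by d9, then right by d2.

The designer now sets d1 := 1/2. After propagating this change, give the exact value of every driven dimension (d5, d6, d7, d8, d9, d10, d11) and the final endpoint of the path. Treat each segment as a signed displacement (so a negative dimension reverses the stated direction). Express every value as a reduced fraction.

d5 = -14/9
d6 = 1/10
d7 = 1
d8 = 8/3
d9 = 37/18
d10 = 301/45
d11 = -5/9
endpoint = (-1121/90, 7/6)

Apply edit: d1 := 1/2
  d5 = d2/3 - d4/2 - d1*2 = -14/9
  d6 = d1/5 = 1/10
  d7 = d4/2 = 1
  d8 = d2*2 = 8/3
  d9 = d7/2 - d5 = 37/18
  d10 = d6 - d9/5 + 7 = 301/45
  d11 = d7 - d9 + d1 = -5/9
Walk from origin (0, 0):
  seg 1: right by d5 = -14/9 → (-14/9, 0)
  seg 2: left by d10 = 301/45 → (-371/45, 0)
  seg 3: left by d6 = 1/10 → (-751/90, 0)
  seg 4: up by d8 = 8/3 → (-751/90, 8/3)
  seg 5: down by d4 = 2 → (-751/90, 2/3)
  seg 6: left by d9 = 37/18 → (-52/5, 2/3)
  seg 7: left by d2 = 4/3 → (-176/15, 2/3)
  seg 8: up by d1 = 1/2 → (-176/15, 7/6)
  seg 9: left by d9 = 37/18 → (-1241/90, 7/6)
  seg 10: right by d2 = 4/3 → (-1121/90, 7/6)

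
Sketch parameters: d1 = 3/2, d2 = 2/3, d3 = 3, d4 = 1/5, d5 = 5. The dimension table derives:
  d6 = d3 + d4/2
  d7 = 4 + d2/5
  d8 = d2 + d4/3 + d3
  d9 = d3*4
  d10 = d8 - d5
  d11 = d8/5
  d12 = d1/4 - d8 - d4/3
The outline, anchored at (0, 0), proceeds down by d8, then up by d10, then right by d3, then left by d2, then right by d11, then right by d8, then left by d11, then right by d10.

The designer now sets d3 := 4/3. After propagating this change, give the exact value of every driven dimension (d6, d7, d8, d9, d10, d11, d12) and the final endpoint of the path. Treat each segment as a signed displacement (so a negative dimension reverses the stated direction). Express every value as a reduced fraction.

d6 = 43/30
d7 = 62/15
d8 = 31/15
d9 = 16/3
d10 = -44/15
d11 = 31/75
d12 = -211/120
endpoint = (-1/5, -5)

Apply edit: d3 := 4/3
  d6 = d3 + d4/2 = 43/30
  d7 = 4 + d2/5 = 62/15
  d8 = d2 + d4/3 + d3 = 31/15
  d9 = d3*4 = 16/3
  d10 = d8 - d5 = -44/15
  d11 = d8/5 = 31/75
  d12 = d1/4 - d8 - d4/3 = -211/120
Walk from origin (0, 0):
  seg 1: down by d8 = 31/15 → (0, -31/15)
  seg 2: up by d10 = -44/15 → (0, -5)
  seg 3: right by d3 = 4/3 → (4/3, -5)
  seg 4: left by d2 = 2/3 → (2/3, -5)
  seg 5: right by d11 = 31/75 → (27/25, -5)
  seg 6: right by d8 = 31/15 → (236/75, -5)
  seg 7: left by d11 = 31/75 → (41/15, -5)
  seg 8: right by d10 = -44/15 → (-1/5, -5)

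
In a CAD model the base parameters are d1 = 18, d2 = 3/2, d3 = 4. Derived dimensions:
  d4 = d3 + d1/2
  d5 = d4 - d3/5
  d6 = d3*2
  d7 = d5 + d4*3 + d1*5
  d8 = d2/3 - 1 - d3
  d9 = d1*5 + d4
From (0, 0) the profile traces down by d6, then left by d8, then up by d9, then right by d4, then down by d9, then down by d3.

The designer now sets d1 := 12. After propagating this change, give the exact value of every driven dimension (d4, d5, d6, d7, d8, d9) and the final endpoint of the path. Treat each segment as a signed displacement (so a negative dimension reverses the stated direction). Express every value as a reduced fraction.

Apply edit: d1 := 12
  d4 = d3 + d1/2 = 10
  d5 = d4 - d3/5 = 46/5
  d6 = d3*2 = 8
  d7 = d5 + d4*3 + d1*5 = 496/5
  d8 = d2/3 - 1 - d3 = -9/2
  d9 = d1*5 + d4 = 70
Walk from origin (0, 0):
  seg 1: down by d6 = 8 → (0, -8)
  seg 2: left by d8 = -9/2 → (9/2, -8)
  seg 3: up by d9 = 70 → (9/2, 62)
  seg 4: right by d4 = 10 → (29/2, 62)
  seg 5: down by d9 = 70 → (29/2, -8)
  seg 6: down by d3 = 4 → (29/2, -12)

d4 = 10
d5 = 46/5
d6 = 8
d7 = 496/5
d8 = -9/2
d9 = 70
endpoint = (29/2, -12)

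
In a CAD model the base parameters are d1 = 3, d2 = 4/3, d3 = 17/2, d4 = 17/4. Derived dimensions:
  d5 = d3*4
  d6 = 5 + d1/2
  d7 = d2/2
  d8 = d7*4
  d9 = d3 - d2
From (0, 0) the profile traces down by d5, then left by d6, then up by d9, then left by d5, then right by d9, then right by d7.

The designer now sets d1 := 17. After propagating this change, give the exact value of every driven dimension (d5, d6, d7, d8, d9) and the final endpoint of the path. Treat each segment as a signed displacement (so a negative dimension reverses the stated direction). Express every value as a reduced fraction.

Apply edit: d1 := 17
  d5 = d3*4 = 34
  d6 = 5 + d1/2 = 27/2
  d7 = d2/2 = 2/3
  d8 = d7*4 = 8/3
  d9 = d3 - d2 = 43/6
Walk from origin (0, 0):
  seg 1: down by d5 = 34 → (0, -34)
  seg 2: left by d6 = 27/2 → (-27/2, -34)
  seg 3: up by d9 = 43/6 → (-27/2, -161/6)
  seg 4: left by d5 = 34 → (-95/2, -161/6)
  seg 5: right by d9 = 43/6 → (-121/3, -161/6)
  seg 6: right by d7 = 2/3 → (-119/3, -161/6)

d5 = 34
d6 = 27/2
d7 = 2/3
d8 = 8/3
d9 = 43/6
endpoint = (-119/3, -161/6)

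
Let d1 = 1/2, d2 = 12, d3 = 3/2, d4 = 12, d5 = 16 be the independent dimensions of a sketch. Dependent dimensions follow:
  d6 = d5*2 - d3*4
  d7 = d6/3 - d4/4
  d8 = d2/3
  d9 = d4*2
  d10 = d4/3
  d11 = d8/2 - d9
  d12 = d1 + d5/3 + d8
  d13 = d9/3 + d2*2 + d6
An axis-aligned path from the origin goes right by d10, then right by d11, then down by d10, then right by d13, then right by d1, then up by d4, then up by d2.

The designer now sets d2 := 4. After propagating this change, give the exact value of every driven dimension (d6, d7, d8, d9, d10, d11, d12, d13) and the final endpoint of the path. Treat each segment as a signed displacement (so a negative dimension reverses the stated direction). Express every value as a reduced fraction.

d6 = 26
d7 = 17/3
d8 = 4/3
d9 = 24
d10 = 4
d11 = -70/3
d12 = 43/6
d13 = 42
endpoint = (139/6, 12)

Apply edit: d2 := 4
  d6 = d5*2 - d3*4 = 26
  d7 = d6/3 - d4/4 = 17/3
  d8 = d2/3 = 4/3
  d9 = d4*2 = 24
  d10 = d4/3 = 4
  d11 = d8/2 - d9 = -70/3
  d12 = d1 + d5/3 + d8 = 43/6
  d13 = d9/3 + d2*2 + d6 = 42
Walk from origin (0, 0):
  seg 1: right by d10 = 4 → (4, 0)
  seg 2: right by d11 = -70/3 → (-58/3, 0)
  seg 3: down by d10 = 4 → (-58/3, -4)
  seg 4: right by d13 = 42 → (68/3, -4)
  seg 5: right by d1 = 1/2 → (139/6, -4)
  seg 6: up by d4 = 12 → (139/6, 8)
  seg 7: up by d2 = 4 → (139/6, 12)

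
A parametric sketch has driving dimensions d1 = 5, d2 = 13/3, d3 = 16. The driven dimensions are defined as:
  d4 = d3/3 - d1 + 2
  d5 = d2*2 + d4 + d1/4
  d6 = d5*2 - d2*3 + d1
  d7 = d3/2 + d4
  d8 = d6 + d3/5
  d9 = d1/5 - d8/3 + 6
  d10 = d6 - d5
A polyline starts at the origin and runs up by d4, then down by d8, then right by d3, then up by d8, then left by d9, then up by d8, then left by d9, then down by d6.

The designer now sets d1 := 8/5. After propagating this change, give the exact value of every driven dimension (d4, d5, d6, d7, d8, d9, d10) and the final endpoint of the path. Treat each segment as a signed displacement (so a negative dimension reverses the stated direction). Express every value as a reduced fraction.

Apply edit: d1 := 8/5
  d4 = d3/3 - d1 + 2 = 86/15
  d5 = d2*2 + d4 + d1/4 = 74/5
  d6 = d5*2 - d2*3 + d1 = 91/5
  d7 = d3/2 + d4 = 206/15
  d8 = d6 + d3/5 = 107/5
  d9 = d1/5 - d8/3 + 6 = -61/75
  d10 = d6 - d5 = 17/5
Walk from origin (0, 0):
  seg 1: up by d4 = 86/15 → (0, 86/15)
  seg 2: down by d8 = 107/5 → (0, -47/3)
  seg 3: right by d3 = 16 → (16, -47/3)
  seg 4: up by d8 = 107/5 → (16, 86/15)
  seg 5: left by d9 = -61/75 → (1261/75, 86/15)
  seg 6: up by d8 = 107/5 → (1261/75, 407/15)
  seg 7: left by d9 = -61/75 → (1322/75, 407/15)
  seg 8: down by d6 = 91/5 → (1322/75, 134/15)

d4 = 86/15
d5 = 74/5
d6 = 91/5
d7 = 206/15
d8 = 107/5
d9 = -61/75
d10 = 17/5
endpoint = (1322/75, 134/15)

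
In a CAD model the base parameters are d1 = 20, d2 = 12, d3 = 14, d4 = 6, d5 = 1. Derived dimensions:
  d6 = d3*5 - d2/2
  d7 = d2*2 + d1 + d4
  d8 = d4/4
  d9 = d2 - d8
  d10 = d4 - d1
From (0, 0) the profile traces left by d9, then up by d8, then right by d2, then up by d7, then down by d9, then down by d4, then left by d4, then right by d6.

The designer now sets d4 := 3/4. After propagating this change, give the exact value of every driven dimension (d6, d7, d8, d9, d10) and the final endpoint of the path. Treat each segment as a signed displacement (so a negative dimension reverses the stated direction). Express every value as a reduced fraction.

d6 = 64
d7 = 179/4
d8 = 3/16
d9 = 189/16
d10 = -77/4
endpoint = (1015/16, 259/8)

Apply edit: d4 := 3/4
  d6 = d3*5 - d2/2 = 64
  d7 = d2*2 + d1 + d4 = 179/4
  d8 = d4/4 = 3/16
  d9 = d2 - d8 = 189/16
  d10 = d4 - d1 = -77/4
Walk from origin (0, 0):
  seg 1: left by d9 = 189/16 → (-189/16, 0)
  seg 2: up by d8 = 3/16 → (-189/16, 3/16)
  seg 3: right by d2 = 12 → (3/16, 3/16)
  seg 4: up by d7 = 179/4 → (3/16, 719/16)
  seg 5: down by d9 = 189/16 → (3/16, 265/8)
  seg 6: down by d4 = 3/4 → (3/16, 259/8)
  seg 7: left by d4 = 3/4 → (-9/16, 259/8)
  seg 8: right by d6 = 64 → (1015/16, 259/8)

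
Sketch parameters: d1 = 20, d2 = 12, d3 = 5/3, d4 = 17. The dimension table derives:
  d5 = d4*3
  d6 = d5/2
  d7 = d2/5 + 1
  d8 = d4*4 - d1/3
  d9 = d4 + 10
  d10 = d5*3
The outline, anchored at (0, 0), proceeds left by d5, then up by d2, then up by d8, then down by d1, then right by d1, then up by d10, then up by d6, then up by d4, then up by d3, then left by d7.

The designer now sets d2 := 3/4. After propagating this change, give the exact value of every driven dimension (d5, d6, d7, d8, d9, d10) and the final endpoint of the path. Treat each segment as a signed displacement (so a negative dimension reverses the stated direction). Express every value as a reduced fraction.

d5 = 51
d6 = 51/2
d7 = 23/20
d8 = 184/3
d9 = 27
d10 = 153
endpoint = (-643/20, 957/4)

Apply edit: d2 := 3/4
  d5 = d4*3 = 51
  d6 = d5/2 = 51/2
  d7 = d2/5 + 1 = 23/20
  d8 = d4*4 - d1/3 = 184/3
  d9 = d4 + 10 = 27
  d10 = d5*3 = 153
Walk from origin (0, 0):
  seg 1: left by d5 = 51 → (-51, 0)
  seg 2: up by d2 = 3/4 → (-51, 3/4)
  seg 3: up by d8 = 184/3 → (-51, 745/12)
  seg 4: down by d1 = 20 → (-51, 505/12)
  seg 5: right by d1 = 20 → (-31, 505/12)
  seg 6: up by d10 = 153 → (-31, 2341/12)
  seg 7: up by d6 = 51/2 → (-31, 2647/12)
  seg 8: up by d4 = 17 → (-31, 2851/12)
  seg 9: up by d3 = 5/3 → (-31, 957/4)
  seg 10: left by d7 = 23/20 → (-643/20, 957/4)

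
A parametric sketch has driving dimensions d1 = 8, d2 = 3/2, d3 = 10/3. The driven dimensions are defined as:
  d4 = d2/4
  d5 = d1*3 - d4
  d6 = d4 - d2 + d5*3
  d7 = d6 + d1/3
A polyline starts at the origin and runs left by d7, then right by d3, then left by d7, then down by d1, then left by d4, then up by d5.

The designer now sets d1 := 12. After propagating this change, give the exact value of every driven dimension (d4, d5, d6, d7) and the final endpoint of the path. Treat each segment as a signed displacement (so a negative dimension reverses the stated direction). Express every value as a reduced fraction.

Apply edit: d1 := 12
  d4 = d2/4 = 3/8
  d5 = d1*3 - d4 = 285/8
  d6 = d4 - d2 + d5*3 = 423/4
  d7 = d6 + d1/3 = 439/4
Walk from origin (0, 0):
  seg 1: left by d7 = 439/4 → (-439/4, 0)
  seg 2: right by d3 = 10/3 → (-1277/12, 0)
  seg 3: left by d7 = 439/4 → (-1297/6, 0)
  seg 4: down by d1 = 12 → (-1297/6, -12)
  seg 5: left by d4 = 3/8 → (-5197/24, -12)
  seg 6: up by d5 = 285/8 → (-5197/24, 189/8)

d4 = 3/8
d5 = 285/8
d6 = 423/4
d7 = 439/4
endpoint = (-5197/24, 189/8)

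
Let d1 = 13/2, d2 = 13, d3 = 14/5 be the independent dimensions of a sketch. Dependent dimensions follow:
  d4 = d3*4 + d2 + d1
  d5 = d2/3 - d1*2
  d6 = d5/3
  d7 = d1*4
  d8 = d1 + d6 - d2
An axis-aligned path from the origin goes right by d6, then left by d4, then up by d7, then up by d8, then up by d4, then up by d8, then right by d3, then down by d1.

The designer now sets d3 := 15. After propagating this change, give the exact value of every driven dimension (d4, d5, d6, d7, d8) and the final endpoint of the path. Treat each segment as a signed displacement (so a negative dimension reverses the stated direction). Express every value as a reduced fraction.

d4 = 159/2
d5 = -26/3
d6 = -26/9
d7 = 26
d8 = -169/18
endpoint = (-1213/18, 722/9)

Apply edit: d3 := 15
  d4 = d3*4 + d2 + d1 = 159/2
  d5 = d2/3 - d1*2 = -26/3
  d6 = d5/3 = -26/9
  d7 = d1*4 = 26
  d8 = d1 + d6 - d2 = -169/18
Walk from origin (0, 0):
  seg 1: right by d6 = -26/9 → (-26/9, 0)
  seg 2: left by d4 = 159/2 → (-1483/18, 0)
  seg 3: up by d7 = 26 → (-1483/18, 26)
  seg 4: up by d8 = -169/18 → (-1483/18, 299/18)
  seg 5: up by d4 = 159/2 → (-1483/18, 865/9)
  seg 6: up by d8 = -169/18 → (-1483/18, 1561/18)
  seg 7: right by d3 = 15 → (-1213/18, 1561/18)
  seg 8: down by d1 = 13/2 → (-1213/18, 722/9)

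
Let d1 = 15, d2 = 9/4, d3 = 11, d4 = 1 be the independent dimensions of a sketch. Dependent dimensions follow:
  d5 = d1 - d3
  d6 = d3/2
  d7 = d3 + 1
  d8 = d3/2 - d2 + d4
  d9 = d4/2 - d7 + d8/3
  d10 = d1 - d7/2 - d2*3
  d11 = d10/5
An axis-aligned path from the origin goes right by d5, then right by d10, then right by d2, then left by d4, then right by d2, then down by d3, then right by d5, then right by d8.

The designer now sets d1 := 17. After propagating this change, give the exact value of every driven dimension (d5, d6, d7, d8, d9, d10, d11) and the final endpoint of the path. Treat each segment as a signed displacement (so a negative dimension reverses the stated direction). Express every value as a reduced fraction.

d5 = 6
d6 = 11/2
d7 = 12
d8 = 17/4
d9 = -121/12
d10 = 17/4
d11 = 17/20
endpoint = (24, -11)

Apply edit: d1 := 17
  d5 = d1 - d3 = 6
  d6 = d3/2 = 11/2
  d7 = d3 + 1 = 12
  d8 = d3/2 - d2 + d4 = 17/4
  d9 = d4/2 - d7 + d8/3 = -121/12
  d10 = d1 - d7/2 - d2*3 = 17/4
  d11 = d10/5 = 17/20
Walk from origin (0, 0):
  seg 1: right by d5 = 6 → (6, 0)
  seg 2: right by d10 = 17/4 → (41/4, 0)
  seg 3: right by d2 = 9/4 → (25/2, 0)
  seg 4: left by d4 = 1 → (23/2, 0)
  seg 5: right by d2 = 9/4 → (55/4, 0)
  seg 6: down by d3 = 11 → (55/4, -11)
  seg 7: right by d5 = 6 → (79/4, -11)
  seg 8: right by d8 = 17/4 → (24, -11)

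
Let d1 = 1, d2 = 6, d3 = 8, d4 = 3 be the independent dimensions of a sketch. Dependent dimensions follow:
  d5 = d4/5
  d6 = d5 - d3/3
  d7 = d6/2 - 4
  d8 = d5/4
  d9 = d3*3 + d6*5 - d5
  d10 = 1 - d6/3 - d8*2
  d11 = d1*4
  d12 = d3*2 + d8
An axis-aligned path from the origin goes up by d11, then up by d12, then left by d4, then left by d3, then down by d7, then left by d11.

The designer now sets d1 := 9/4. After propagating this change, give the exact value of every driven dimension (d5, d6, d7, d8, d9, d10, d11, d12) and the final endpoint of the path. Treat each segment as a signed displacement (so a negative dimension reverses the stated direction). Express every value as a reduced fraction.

d5 = 3/5
d6 = -31/15
d7 = -151/30
d8 = 3/20
d9 = 196/15
d10 = 25/18
d11 = 9
d12 = 323/20
endpoint = (-20, 1811/60)

Apply edit: d1 := 9/4
  d5 = d4/5 = 3/5
  d6 = d5 - d3/3 = -31/15
  d7 = d6/2 - 4 = -151/30
  d8 = d5/4 = 3/20
  d9 = d3*3 + d6*5 - d5 = 196/15
  d10 = 1 - d6/3 - d8*2 = 25/18
  d11 = d1*4 = 9
  d12 = d3*2 + d8 = 323/20
Walk from origin (0, 0):
  seg 1: up by d11 = 9 → (0, 9)
  seg 2: up by d12 = 323/20 → (0, 503/20)
  seg 3: left by d4 = 3 → (-3, 503/20)
  seg 4: left by d3 = 8 → (-11, 503/20)
  seg 5: down by d7 = -151/30 → (-11, 1811/60)
  seg 6: left by d11 = 9 → (-20, 1811/60)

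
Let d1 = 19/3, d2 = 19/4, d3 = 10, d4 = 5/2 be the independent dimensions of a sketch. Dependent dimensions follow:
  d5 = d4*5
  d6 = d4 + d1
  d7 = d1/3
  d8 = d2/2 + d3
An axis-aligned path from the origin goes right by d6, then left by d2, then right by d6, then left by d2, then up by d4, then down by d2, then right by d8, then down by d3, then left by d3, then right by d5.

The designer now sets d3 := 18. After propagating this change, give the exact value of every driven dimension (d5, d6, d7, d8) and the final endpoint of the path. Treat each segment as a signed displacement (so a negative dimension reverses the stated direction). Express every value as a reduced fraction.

d5 = 25/2
d6 = 53/6
d7 = 19/9
d8 = 163/8
endpoint = (553/24, -81/4)

Apply edit: d3 := 18
  d5 = d4*5 = 25/2
  d6 = d4 + d1 = 53/6
  d7 = d1/3 = 19/9
  d8 = d2/2 + d3 = 163/8
Walk from origin (0, 0):
  seg 1: right by d6 = 53/6 → (53/6, 0)
  seg 2: left by d2 = 19/4 → (49/12, 0)
  seg 3: right by d6 = 53/6 → (155/12, 0)
  seg 4: left by d2 = 19/4 → (49/6, 0)
  seg 5: up by d4 = 5/2 → (49/6, 5/2)
  seg 6: down by d2 = 19/4 → (49/6, -9/4)
  seg 7: right by d8 = 163/8 → (685/24, -9/4)
  seg 8: down by d3 = 18 → (685/24, -81/4)
  seg 9: left by d3 = 18 → (253/24, -81/4)
  seg 10: right by d5 = 25/2 → (553/24, -81/4)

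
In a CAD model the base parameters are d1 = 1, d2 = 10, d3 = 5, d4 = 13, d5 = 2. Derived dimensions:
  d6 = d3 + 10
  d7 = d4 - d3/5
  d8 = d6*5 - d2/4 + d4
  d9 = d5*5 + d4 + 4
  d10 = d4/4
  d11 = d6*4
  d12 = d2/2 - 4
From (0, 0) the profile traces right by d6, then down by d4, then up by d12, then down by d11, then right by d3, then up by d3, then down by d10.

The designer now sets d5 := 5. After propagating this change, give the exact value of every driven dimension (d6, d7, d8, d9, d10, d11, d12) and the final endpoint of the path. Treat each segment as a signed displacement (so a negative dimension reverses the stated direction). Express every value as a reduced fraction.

d6 = 15
d7 = 12
d8 = 171/2
d9 = 42
d10 = 13/4
d11 = 60
d12 = 1
endpoint = (20, -281/4)

Apply edit: d5 := 5
  d6 = d3 + 10 = 15
  d7 = d4 - d3/5 = 12
  d8 = d6*5 - d2/4 + d4 = 171/2
  d9 = d5*5 + d4 + 4 = 42
  d10 = d4/4 = 13/4
  d11 = d6*4 = 60
  d12 = d2/2 - 4 = 1
Walk from origin (0, 0):
  seg 1: right by d6 = 15 → (15, 0)
  seg 2: down by d4 = 13 → (15, -13)
  seg 3: up by d12 = 1 → (15, -12)
  seg 4: down by d11 = 60 → (15, -72)
  seg 5: right by d3 = 5 → (20, -72)
  seg 6: up by d3 = 5 → (20, -67)
  seg 7: down by d10 = 13/4 → (20, -281/4)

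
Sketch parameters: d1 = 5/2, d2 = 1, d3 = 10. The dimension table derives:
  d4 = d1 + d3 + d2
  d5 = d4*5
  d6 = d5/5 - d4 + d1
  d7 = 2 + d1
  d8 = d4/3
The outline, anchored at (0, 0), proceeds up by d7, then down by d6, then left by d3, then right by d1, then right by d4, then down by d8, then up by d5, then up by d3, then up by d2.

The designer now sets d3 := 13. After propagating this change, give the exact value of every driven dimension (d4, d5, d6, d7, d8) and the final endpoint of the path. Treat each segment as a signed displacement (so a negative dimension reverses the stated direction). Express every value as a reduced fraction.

Apply edit: d3 := 13
  d4 = d1 + d3 + d2 = 33/2
  d5 = d4*5 = 165/2
  d6 = d5/5 - d4 + d1 = 5/2
  d7 = 2 + d1 = 9/2
  d8 = d4/3 = 11/2
Walk from origin (0, 0):
  seg 1: up by d7 = 9/2 → (0, 9/2)
  seg 2: down by d6 = 5/2 → (0, 2)
  seg 3: left by d3 = 13 → (-13, 2)
  seg 4: right by d1 = 5/2 → (-21/2, 2)
  seg 5: right by d4 = 33/2 → (6, 2)
  seg 6: down by d8 = 11/2 → (6, -7/2)
  seg 7: up by d5 = 165/2 → (6, 79)
  seg 8: up by d3 = 13 → (6, 92)
  seg 9: up by d2 = 1 → (6, 93)

d4 = 33/2
d5 = 165/2
d6 = 5/2
d7 = 9/2
d8 = 11/2
endpoint = (6, 93)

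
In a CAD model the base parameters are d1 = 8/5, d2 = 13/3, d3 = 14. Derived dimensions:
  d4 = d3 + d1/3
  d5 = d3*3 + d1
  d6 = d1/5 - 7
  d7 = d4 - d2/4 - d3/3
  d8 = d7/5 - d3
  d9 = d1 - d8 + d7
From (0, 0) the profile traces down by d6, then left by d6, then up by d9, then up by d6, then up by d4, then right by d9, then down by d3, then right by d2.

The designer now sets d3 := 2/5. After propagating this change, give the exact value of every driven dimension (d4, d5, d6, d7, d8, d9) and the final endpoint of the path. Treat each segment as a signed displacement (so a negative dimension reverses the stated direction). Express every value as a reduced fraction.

Apply edit: d3 := 2/5
  d4 = d3 + d1/3 = 14/15
  d5 = d3*3 + d1 = 14/5
  d6 = d1/5 - 7 = -167/25
  d7 = d4 - d2/4 - d3/3 = -17/60
  d8 = d7/5 - d3 = -137/300
  d9 = d1 - d8 + d7 = 133/75
Walk from origin (0, 0):
  seg 1: down by d6 = -167/25 → (0, 167/25)
  seg 2: left by d6 = -167/25 → (167/25, 167/25)
  seg 3: up by d9 = 133/75 → (167/25, 634/75)
  seg 4: up by d6 = -167/25 → (167/25, 133/75)
  seg 5: up by d4 = 14/15 → (167/25, 203/75)
  seg 6: right by d9 = 133/75 → (634/75, 203/75)
  seg 7: down by d3 = 2/5 → (634/75, 173/75)
  seg 8: right by d2 = 13/3 → (959/75, 173/75)

d4 = 14/15
d5 = 14/5
d6 = -167/25
d7 = -17/60
d8 = -137/300
d9 = 133/75
endpoint = (959/75, 173/75)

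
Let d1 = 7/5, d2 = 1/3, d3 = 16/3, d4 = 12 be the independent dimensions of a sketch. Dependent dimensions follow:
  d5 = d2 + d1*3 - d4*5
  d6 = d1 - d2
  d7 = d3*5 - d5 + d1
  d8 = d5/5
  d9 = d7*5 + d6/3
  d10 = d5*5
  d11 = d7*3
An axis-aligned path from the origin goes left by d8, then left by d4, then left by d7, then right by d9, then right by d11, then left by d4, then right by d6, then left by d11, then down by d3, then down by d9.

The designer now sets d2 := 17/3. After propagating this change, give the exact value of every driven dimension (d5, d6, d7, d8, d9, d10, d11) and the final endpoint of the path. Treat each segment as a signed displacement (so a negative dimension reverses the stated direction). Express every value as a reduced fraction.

d5 = -752/15
d6 = -64/15
d7 = 391/5
d8 = -752/75
d9 = 17531/45
d10 = -752/3
d11 = 1173/5
endpoint = (65956/225, -17771/45)

Apply edit: d2 := 17/3
  d5 = d2 + d1*3 - d4*5 = -752/15
  d6 = d1 - d2 = -64/15
  d7 = d3*5 - d5 + d1 = 391/5
  d8 = d5/5 = -752/75
  d9 = d7*5 + d6/3 = 17531/45
  d10 = d5*5 = -752/3
  d11 = d7*3 = 1173/5
Walk from origin (0, 0):
  seg 1: left by d8 = -752/75 → (752/75, 0)
  seg 2: left by d4 = 12 → (-148/75, 0)
  seg 3: left by d7 = 391/5 → (-6013/75, 0)
  seg 4: right by d9 = 17531/45 → (69616/225, 0)
  seg 5: right by d11 = 1173/5 → (122401/225, 0)
  seg 6: left by d4 = 12 → (119701/225, 0)
  seg 7: right by d6 = -64/15 → (118741/225, 0)
  seg 8: left by d11 = 1173/5 → (65956/225, 0)
  seg 9: down by d3 = 16/3 → (65956/225, -16/3)
  seg 10: down by d9 = 17531/45 → (65956/225, -17771/45)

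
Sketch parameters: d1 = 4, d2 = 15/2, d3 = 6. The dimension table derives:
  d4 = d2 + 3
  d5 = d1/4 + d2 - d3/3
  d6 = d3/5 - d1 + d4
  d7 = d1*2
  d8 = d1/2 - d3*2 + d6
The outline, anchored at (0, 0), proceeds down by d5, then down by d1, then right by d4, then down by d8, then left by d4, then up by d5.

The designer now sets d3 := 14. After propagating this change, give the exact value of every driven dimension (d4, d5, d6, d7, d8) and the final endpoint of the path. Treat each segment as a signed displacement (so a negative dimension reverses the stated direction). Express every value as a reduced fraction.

Apply edit: d3 := 14
  d4 = d2 + 3 = 21/2
  d5 = d1/4 + d2 - d3/3 = 23/6
  d6 = d3/5 - d1 + d4 = 93/10
  d7 = d1*2 = 8
  d8 = d1/2 - d3*2 + d6 = -167/10
Walk from origin (0, 0):
  seg 1: down by d5 = 23/6 → (0, -23/6)
  seg 2: down by d1 = 4 → (0, -47/6)
  seg 3: right by d4 = 21/2 → (21/2, -47/6)
  seg 4: down by d8 = -167/10 → (21/2, 133/15)
  seg 5: left by d4 = 21/2 → (0, 133/15)
  seg 6: up by d5 = 23/6 → (0, 127/10)

d4 = 21/2
d5 = 23/6
d6 = 93/10
d7 = 8
d8 = -167/10
endpoint = (0, 127/10)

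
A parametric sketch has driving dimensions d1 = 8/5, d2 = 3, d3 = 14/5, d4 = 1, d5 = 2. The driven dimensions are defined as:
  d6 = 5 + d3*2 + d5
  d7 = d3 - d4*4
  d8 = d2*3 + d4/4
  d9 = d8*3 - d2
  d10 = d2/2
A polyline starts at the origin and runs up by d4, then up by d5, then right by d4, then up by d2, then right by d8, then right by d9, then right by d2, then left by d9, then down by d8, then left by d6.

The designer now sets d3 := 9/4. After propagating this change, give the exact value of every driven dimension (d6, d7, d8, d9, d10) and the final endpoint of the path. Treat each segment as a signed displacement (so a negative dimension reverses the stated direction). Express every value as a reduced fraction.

Apply edit: d3 := 9/4
  d6 = 5 + d3*2 + d5 = 23/2
  d7 = d3 - d4*4 = -7/4
  d8 = d2*3 + d4/4 = 37/4
  d9 = d8*3 - d2 = 99/4
  d10 = d2/2 = 3/2
Walk from origin (0, 0):
  seg 1: up by d4 = 1 → (0, 1)
  seg 2: up by d5 = 2 → (0, 3)
  seg 3: right by d4 = 1 → (1, 3)
  seg 4: up by d2 = 3 → (1, 6)
  seg 5: right by d8 = 37/4 → (41/4, 6)
  seg 6: right by d9 = 99/4 → (35, 6)
  seg 7: right by d2 = 3 → (38, 6)
  seg 8: left by d9 = 99/4 → (53/4, 6)
  seg 9: down by d8 = 37/4 → (53/4, -13/4)
  seg 10: left by d6 = 23/2 → (7/4, -13/4)

d6 = 23/2
d7 = -7/4
d8 = 37/4
d9 = 99/4
d10 = 3/2
endpoint = (7/4, -13/4)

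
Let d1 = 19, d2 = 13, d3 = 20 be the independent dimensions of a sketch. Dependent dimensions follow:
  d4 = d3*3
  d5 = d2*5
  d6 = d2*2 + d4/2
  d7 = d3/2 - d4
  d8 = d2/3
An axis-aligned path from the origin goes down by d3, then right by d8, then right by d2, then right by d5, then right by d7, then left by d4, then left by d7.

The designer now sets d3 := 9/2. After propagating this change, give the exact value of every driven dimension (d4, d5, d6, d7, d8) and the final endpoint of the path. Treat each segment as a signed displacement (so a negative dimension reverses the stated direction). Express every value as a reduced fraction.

d4 = 27/2
d5 = 65
d6 = 131/4
d7 = -45/4
d8 = 13/3
endpoint = (413/6, -9/2)

Apply edit: d3 := 9/2
  d4 = d3*3 = 27/2
  d5 = d2*5 = 65
  d6 = d2*2 + d4/2 = 131/4
  d7 = d3/2 - d4 = -45/4
  d8 = d2/3 = 13/3
Walk from origin (0, 0):
  seg 1: down by d3 = 9/2 → (0, -9/2)
  seg 2: right by d8 = 13/3 → (13/3, -9/2)
  seg 3: right by d2 = 13 → (52/3, -9/2)
  seg 4: right by d5 = 65 → (247/3, -9/2)
  seg 5: right by d7 = -45/4 → (853/12, -9/2)
  seg 6: left by d4 = 27/2 → (691/12, -9/2)
  seg 7: left by d7 = -45/4 → (413/6, -9/2)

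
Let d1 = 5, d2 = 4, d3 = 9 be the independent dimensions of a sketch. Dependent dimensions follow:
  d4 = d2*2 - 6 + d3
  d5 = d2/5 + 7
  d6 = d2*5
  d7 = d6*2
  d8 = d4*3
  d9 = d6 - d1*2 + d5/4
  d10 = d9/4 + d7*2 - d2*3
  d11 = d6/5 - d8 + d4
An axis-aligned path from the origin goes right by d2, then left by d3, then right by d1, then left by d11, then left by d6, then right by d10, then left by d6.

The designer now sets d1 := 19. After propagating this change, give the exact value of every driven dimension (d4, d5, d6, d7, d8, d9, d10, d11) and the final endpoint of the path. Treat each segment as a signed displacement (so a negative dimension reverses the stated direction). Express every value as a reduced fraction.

Apply edit: d1 := 19
  d4 = d2*2 - 6 + d3 = 11
  d5 = d2/5 + 7 = 39/5
  d6 = d2*5 = 20
  d7 = d6*2 = 40
  d8 = d4*3 = 33
  d9 = d6 - d1*2 + d5/4 = -321/20
  d10 = d9/4 + d7*2 - d2*3 = 5119/80
  d11 = d6/5 - d8 + d4 = -18
Walk from origin (0, 0):
  seg 1: right by d2 = 4 → (4, 0)
  seg 2: left by d3 = 9 → (-5, 0)
  seg 3: right by d1 = 19 → (14, 0)
  seg 4: left by d11 = -18 → (32, 0)
  seg 5: left by d6 = 20 → (12, 0)
  seg 6: right by d10 = 5119/80 → (6079/80, 0)
  seg 7: left by d6 = 20 → (4479/80, 0)

d4 = 11
d5 = 39/5
d6 = 20
d7 = 40
d8 = 33
d9 = -321/20
d10 = 5119/80
d11 = -18
endpoint = (4479/80, 0)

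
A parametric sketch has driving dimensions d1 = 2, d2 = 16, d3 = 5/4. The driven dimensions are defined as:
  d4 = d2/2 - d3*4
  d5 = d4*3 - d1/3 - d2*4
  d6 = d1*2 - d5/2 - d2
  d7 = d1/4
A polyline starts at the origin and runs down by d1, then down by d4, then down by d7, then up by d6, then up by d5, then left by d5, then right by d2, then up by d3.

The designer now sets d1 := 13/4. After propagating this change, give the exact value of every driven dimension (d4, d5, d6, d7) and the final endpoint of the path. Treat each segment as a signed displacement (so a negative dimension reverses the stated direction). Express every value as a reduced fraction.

d4 = 3
d5 = -673/12
d6 = 445/24
d7 = 13/16
endpoint = (865/12, -2081/48)

Apply edit: d1 := 13/4
  d4 = d2/2 - d3*4 = 3
  d5 = d4*3 - d1/3 - d2*4 = -673/12
  d6 = d1*2 - d5/2 - d2 = 445/24
  d7 = d1/4 = 13/16
Walk from origin (0, 0):
  seg 1: down by d1 = 13/4 → (0, -13/4)
  seg 2: down by d4 = 3 → (0, -25/4)
  seg 3: down by d7 = 13/16 → (0, -113/16)
  seg 4: up by d6 = 445/24 → (0, 551/48)
  seg 5: up by d5 = -673/12 → (0, -2141/48)
  seg 6: left by d5 = -673/12 → (673/12, -2141/48)
  seg 7: right by d2 = 16 → (865/12, -2141/48)
  seg 8: up by d3 = 5/4 → (865/12, -2081/48)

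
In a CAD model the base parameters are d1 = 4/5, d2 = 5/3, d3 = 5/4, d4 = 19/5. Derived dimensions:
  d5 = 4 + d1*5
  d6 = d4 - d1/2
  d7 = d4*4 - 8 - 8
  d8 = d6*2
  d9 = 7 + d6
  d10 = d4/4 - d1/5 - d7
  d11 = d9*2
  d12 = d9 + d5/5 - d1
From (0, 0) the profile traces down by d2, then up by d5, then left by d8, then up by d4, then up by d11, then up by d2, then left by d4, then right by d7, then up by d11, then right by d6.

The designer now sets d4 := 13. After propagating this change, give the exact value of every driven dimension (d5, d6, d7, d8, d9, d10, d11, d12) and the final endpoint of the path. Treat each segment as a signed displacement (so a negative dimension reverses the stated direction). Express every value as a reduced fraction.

d5 = 8
d6 = 63/5
d7 = 36
d8 = 126/5
d9 = 98/5
d10 = -3291/100
d11 = 196/5
d12 = 102/5
endpoint = (52/5, 497/5)

Apply edit: d4 := 13
  d5 = 4 + d1*5 = 8
  d6 = d4 - d1/2 = 63/5
  d7 = d4*4 - 8 - 8 = 36
  d8 = d6*2 = 126/5
  d9 = 7 + d6 = 98/5
  d10 = d4/4 - d1/5 - d7 = -3291/100
  d11 = d9*2 = 196/5
  d12 = d9 + d5/5 - d1 = 102/5
Walk from origin (0, 0):
  seg 1: down by d2 = 5/3 → (0, -5/3)
  seg 2: up by d5 = 8 → (0, 19/3)
  seg 3: left by d8 = 126/5 → (-126/5, 19/3)
  seg 4: up by d4 = 13 → (-126/5, 58/3)
  seg 5: up by d11 = 196/5 → (-126/5, 878/15)
  seg 6: up by d2 = 5/3 → (-126/5, 301/5)
  seg 7: left by d4 = 13 → (-191/5, 301/5)
  seg 8: right by d7 = 36 → (-11/5, 301/5)
  seg 9: up by d11 = 196/5 → (-11/5, 497/5)
  seg 10: right by d6 = 63/5 → (52/5, 497/5)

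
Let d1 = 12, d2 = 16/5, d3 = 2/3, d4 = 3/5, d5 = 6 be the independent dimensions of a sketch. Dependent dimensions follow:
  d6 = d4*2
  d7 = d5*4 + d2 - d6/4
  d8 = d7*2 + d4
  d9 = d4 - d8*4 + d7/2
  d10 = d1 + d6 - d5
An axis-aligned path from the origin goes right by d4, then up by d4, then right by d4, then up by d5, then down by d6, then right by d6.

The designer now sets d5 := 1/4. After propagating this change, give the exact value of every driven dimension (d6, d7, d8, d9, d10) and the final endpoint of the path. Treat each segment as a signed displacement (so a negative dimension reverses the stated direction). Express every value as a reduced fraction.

d6 = 6/5
d7 = 39/10
d8 = 42/5
d9 = -621/20
d10 = 259/20
endpoint = (12/5, -7/20)

Apply edit: d5 := 1/4
  d6 = d4*2 = 6/5
  d7 = d5*4 + d2 - d6/4 = 39/10
  d8 = d7*2 + d4 = 42/5
  d9 = d4 - d8*4 + d7/2 = -621/20
  d10 = d1 + d6 - d5 = 259/20
Walk from origin (0, 0):
  seg 1: right by d4 = 3/5 → (3/5, 0)
  seg 2: up by d4 = 3/5 → (3/5, 3/5)
  seg 3: right by d4 = 3/5 → (6/5, 3/5)
  seg 4: up by d5 = 1/4 → (6/5, 17/20)
  seg 5: down by d6 = 6/5 → (6/5, -7/20)
  seg 6: right by d6 = 6/5 → (12/5, -7/20)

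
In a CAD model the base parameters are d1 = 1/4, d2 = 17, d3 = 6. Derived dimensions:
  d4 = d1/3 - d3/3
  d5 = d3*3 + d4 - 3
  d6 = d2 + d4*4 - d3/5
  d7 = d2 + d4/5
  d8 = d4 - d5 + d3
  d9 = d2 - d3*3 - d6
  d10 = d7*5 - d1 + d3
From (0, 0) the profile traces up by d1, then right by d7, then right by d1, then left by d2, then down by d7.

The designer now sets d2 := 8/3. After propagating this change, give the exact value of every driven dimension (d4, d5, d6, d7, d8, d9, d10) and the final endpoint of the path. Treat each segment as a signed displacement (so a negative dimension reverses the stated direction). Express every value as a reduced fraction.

Apply edit: d2 := 8/3
  d4 = d1/3 - d3/3 = -23/12
  d5 = d3*3 + d4 - 3 = 157/12
  d6 = d2 + d4*4 - d3/5 = -31/5
  d7 = d2 + d4/5 = 137/60
  d8 = d4 - d5 + d3 = -9
  d9 = d2 - d3*3 - d6 = -137/15
  d10 = d7*5 - d1 + d3 = 103/6
Walk from origin (0, 0):
  seg 1: up by d1 = 1/4 → (0, 1/4)
  seg 2: right by d7 = 137/60 → (137/60, 1/4)
  seg 3: right by d1 = 1/4 → (38/15, 1/4)
  seg 4: left by d2 = 8/3 → (-2/15, 1/4)
  seg 5: down by d7 = 137/60 → (-2/15, -61/30)

d4 = -23/12
d5 = 157/12
d6 = -31/5
d7 = 137/60
d8 = -9
d9 = -137/15
d10 = 103/6
endpoint = (-2/15, -61/30)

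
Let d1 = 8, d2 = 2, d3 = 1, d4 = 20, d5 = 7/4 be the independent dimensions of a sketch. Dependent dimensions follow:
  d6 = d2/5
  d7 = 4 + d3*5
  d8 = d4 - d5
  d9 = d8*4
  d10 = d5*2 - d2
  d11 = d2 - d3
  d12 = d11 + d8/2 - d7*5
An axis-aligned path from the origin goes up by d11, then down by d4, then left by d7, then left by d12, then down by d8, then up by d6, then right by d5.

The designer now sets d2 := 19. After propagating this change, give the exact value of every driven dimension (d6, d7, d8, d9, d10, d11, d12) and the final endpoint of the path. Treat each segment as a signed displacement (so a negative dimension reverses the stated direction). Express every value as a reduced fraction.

d6 = 19/5
d7 = 9
d8 = 73/4
d9 = 73
d10 = -31/2
d11 = 18
d12 = -143/8
endpoint = (85/8, -329/20)

Apply edit: d2 := 19
  d6 = d2/5 = 19/5
  d7 = 4 + d3*5 = 9
  d8 = d4 - d5 = 73/4
  d9 = d8*4 = 73
  d10 = d5*2 - d2 = -31/2
  d11 = d2 - d3 = 18
  d12 = d11 + d8/2 - d7*5 = -143/8
Walk from origin (0, 0):
  seg 1: up by d11 = 18 → (0, 18)
  seg 2: down by d4 = 20 → (0, -2)
  seg 3: left by d7 = 9 → (-9, -2)
  seg 4: left by d12 = -143/8 → (71/8, -2)
  seg 5: down by d8 = 73/4 → (71/8, -81/4)
  seg 6: up by d6 = 19/5 → (71/8, -329/20)
  seg 7: right by d5 = 7/4 → (85/8, -329/20)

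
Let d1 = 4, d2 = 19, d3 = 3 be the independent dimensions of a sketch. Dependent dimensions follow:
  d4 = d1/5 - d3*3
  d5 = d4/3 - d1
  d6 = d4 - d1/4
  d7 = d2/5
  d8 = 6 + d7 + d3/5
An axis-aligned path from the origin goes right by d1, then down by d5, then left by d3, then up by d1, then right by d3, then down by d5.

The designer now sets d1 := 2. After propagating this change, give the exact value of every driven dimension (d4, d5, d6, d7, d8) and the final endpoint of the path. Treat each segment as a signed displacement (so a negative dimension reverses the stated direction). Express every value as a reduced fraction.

d4 = -43/5
d5 = -73/15
d6 = -91/10
d7 = 19/5
d8 = 52/5
endpoint = (2, 176/15)

Apply edit: d1 := 2
  d4 = d1/5 - d3*3 = -43/5
  d5 = d4/3 - d1 = -73/15
  d6 = d4 - d1/4 = -91/10
  d7 = d2/5 = 19/5
  d8 = 6 + d7 + d3/5 = 52/5
Walk from origin (0, 0):
  seg 1: right by d1 = 2 → (2, 0)
  seg 2: down by d5 = -73/15 → (2, 73/15)
  seg 3: left by d3 = 3 → (-1, 73/15)
  seg 4: up by d1 = 2 → (-1, 103/15)
  seg 5: right by d3 = 3 → (2, 103/15)
  seg 6: down by d5 = -73/15 → (2, 176/15)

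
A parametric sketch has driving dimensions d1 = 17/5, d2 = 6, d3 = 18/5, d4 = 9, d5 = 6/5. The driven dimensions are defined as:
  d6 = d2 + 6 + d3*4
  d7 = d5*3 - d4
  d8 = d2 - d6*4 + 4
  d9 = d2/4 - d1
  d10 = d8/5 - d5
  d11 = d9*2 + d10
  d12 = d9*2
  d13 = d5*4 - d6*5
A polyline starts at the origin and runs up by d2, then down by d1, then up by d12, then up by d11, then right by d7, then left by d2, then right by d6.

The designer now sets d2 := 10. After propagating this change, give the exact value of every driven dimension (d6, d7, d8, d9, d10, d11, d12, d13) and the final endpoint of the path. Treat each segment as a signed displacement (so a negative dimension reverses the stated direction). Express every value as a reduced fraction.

d6 = 152/5
d7 = -27/5
d8 = -538/5
d9 = -9/10
d10 = -568/25
d11 = -613/25
d12 = -9/5
d13 = -736/5
endpoint = (15, -493/25)

Apply edit: d2 := 10
  d6 = d2 + 6 + d3*4 = 152/5
  d7 = d5*3 - d4 = -27/5
  d8 = d2 - d6*4 + 4 = -538/5
  d9 = d2/4 - d1 = -9/10
  d10 = d8/5 - d5 = -568/25
  d11 = d9*2 + d10 = -613/25
  d12 = d9*2 = -9/5
  d13 = d5*4 - d6*5 = -736/5
Walk from origin (0, 0):
  seg 1: up by d2 = 10 → (0, 10)
  seg 2: down by d1 = 17/5 → (0, 33/5)
  seg 3: up by d12 = -9/5 → (0, 24/5)
  seg 4: up by d11 = -613/25 → (0, -493/25)
  seg 5: right by d7 = -27/5 → (-27/5, -493/25)
  seg 6: left by d2 = 10 → (-77/5, -493/25)
  seg 7: right by d6 = 152/5 → (15, -493/25)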